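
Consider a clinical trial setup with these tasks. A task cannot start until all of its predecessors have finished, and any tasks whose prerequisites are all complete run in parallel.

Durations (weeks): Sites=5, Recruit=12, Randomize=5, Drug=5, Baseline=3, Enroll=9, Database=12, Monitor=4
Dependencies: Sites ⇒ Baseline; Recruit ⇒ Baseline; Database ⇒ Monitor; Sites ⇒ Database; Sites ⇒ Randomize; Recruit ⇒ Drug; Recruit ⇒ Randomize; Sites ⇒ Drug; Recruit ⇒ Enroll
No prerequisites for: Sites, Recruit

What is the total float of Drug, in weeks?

The longest chain is Sites→Database→Monitor = 5+12+4 = 21; overall finish 21 weeks.
The longest chain containing Drug totals 17 weeks.
So Drug can slip 21 − 17 = 4 weeks.

4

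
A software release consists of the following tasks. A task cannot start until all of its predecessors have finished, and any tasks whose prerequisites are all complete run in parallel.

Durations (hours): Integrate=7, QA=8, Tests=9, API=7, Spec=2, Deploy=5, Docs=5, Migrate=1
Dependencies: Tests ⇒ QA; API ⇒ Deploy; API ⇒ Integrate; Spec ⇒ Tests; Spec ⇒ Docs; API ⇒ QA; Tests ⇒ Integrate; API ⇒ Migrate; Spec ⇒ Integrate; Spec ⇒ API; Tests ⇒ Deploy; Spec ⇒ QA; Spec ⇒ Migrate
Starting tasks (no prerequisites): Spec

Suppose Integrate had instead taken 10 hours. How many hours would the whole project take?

Actual critical path: Spec→Tests→QA = 2+9+8 = 19 ⇒ 19 hours.
Integrate has 1 hour of float (longest path through it is 18).
The binding chain switches to Spec→Tests→Integrate = 2+9+10 = 21; finish 21 hours.

21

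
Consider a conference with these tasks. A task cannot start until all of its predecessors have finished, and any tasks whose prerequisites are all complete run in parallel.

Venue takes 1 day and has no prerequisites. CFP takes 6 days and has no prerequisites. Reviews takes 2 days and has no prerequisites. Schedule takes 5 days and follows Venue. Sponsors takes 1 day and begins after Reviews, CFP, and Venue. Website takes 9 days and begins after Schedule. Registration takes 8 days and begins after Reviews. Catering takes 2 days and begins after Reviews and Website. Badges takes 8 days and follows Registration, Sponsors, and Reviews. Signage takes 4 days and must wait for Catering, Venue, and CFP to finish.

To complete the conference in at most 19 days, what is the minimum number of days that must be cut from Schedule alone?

Current finish: 21 days; target: 19.
Schedule is on every critical path, so each day cut from Schedule cuts the finish by one (this holds down to a finish of 18).
Need 21 − 19 = 2 days off Schedule → Schedule becomes 3 days, finish becomes 19.

2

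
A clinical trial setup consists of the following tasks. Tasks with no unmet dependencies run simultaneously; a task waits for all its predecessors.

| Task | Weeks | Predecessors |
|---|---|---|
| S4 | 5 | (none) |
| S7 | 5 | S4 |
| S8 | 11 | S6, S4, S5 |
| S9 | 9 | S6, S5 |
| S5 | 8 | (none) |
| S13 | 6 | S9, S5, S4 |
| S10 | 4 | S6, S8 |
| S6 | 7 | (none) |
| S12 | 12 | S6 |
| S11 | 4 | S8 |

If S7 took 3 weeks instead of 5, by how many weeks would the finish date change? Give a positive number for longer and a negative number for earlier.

0

Actual critical path: S5→S8→S10 = 8+11+4 = 23 ⇒ 23 weeks.
S7 has 13 weeks of float (longest path through it is 10).
No other chain overtakes it, so the finish is 23 weeks.
Change in finish: 23 − 23 = +0 weeks.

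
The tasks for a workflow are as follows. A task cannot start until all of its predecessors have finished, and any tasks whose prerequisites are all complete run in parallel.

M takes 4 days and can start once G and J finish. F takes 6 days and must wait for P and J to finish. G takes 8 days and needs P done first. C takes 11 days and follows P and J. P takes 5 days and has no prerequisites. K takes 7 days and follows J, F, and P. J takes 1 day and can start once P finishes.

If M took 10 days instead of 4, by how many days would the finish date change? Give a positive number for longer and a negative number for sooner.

As given, the longest chain is P→J→F→K = 5+1+6+7 = 19, so the finish is 19 days.
M is off the critical path — its longest chain is 17 days, giving 2 of slack.
The binding chain switches to P→G→M = 5+8+10 = 23; finish 23 days.
Change in finish: 23 − 19 = +4 days.

4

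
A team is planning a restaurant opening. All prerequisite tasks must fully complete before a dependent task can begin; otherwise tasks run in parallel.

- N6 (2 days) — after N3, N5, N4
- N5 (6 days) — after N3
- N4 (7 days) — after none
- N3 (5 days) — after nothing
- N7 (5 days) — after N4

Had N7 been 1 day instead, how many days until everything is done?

13

As given, the longest chain is N3→N5→N6 = 5+6+2 = 13, so the finish is 13 days.
N7 has 1 day of float (longest path through it is 12).
The critical path is still N3→N5→N6; finish is now 13 days.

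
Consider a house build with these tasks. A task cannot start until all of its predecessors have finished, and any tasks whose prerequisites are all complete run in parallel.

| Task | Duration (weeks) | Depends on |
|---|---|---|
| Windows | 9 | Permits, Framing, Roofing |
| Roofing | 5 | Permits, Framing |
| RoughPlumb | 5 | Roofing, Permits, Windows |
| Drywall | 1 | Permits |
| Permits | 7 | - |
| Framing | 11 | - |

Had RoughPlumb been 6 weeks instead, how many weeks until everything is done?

31

As given, the longest chain is Framing→Roofing→Windows→RoughPlumb = 11+5+9+5 = 30, so the finish is 30 weeks.
RoughPlumb is on the critical path; changing it to 6 makes that path 31 weeks.
The critical path is still Framing→Roofing→Windows→RoughPlumb; finish is now 31 weeks.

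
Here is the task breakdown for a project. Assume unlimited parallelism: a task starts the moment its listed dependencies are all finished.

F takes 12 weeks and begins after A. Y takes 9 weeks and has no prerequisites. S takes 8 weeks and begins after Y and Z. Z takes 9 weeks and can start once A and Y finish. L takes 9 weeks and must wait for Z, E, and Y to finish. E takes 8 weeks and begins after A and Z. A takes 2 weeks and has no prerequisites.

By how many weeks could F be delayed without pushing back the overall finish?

Y→Z→E→L = 9+9+8+9 = 35 sets the makespan at 35 weeks.
F finishes as early as 14 and must finish by 35.
Float = 35 − 14 = 21.

21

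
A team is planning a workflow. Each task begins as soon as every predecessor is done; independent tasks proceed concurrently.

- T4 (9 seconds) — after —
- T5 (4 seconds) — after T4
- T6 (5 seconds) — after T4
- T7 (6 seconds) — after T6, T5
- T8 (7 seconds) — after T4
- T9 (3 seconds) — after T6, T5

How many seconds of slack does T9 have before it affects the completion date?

The longest chain is T4→T6→T7 = 9+5+6 = 20; overall finish 20 seconds.
T9 finishes as early as 17 and must finish by 20.
Slack of T9 = 17 − 14 = 3 seconds.

3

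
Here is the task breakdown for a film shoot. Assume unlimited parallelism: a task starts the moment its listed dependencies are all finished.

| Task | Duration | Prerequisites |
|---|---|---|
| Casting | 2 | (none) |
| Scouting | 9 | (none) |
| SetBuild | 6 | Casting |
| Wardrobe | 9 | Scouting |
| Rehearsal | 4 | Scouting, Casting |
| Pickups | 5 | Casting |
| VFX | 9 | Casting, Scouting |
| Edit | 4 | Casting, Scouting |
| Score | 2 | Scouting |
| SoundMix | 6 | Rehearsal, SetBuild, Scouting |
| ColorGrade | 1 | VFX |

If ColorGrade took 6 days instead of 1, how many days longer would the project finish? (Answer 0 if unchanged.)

Actual critical path: Scouting→VFX→ColorGrade = 9+9+1 = 19 ⇒ 19 days.
Since ColorGrade is critical, the +5 change carries straight to that chain (now 24 days).
The critical path is still Scouting→VFX→ColorGrade; finish is now 24 days.
Change in finish: 24 − 19 = +5 days.

5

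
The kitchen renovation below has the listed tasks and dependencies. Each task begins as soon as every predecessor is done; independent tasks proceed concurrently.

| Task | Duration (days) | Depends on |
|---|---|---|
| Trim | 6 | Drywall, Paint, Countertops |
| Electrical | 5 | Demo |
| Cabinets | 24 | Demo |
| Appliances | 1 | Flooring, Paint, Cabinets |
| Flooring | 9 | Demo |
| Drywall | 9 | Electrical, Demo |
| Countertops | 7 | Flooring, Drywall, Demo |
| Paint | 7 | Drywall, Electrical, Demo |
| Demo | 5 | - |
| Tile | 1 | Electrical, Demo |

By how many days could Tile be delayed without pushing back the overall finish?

21

Critical path: Demo→Electrical→Drywall→Countertops→Trim = 5+5+9+7+6 = 32, so the finish is 32 days.
The longest chain containing Tile totals 11 days.
Float = 32 − 11 = 21.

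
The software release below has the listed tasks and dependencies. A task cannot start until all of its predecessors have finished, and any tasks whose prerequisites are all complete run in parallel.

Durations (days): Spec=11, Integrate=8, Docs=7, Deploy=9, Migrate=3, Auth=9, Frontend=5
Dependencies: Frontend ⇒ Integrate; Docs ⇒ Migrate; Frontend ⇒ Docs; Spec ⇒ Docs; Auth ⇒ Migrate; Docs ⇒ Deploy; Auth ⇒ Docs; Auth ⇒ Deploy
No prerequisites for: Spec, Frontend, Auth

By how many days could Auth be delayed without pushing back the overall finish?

2

The longest chain is Spec→Docs→Deploy = 11+7+9 = 27; overall finish 27 days.
Longest path through Auth: 25 days (earliest finish 9, latest finish 11).
Slack of Auth = 2 − 0 = 2 days.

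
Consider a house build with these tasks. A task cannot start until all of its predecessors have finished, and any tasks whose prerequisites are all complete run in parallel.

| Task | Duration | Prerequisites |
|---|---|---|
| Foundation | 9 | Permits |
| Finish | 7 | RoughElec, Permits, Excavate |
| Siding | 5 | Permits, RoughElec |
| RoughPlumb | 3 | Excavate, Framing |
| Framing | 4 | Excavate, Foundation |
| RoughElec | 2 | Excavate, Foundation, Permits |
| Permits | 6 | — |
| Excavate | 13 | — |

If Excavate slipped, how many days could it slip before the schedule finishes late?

2

Critical path: Permits→Foundation→RoughElec→Finish = 6+9+2+7 = 24, so the finish is 24 days.
Excavate finishes as early as 13 and must finish by 15.
So Excavate can slip 15 − 13 = 2 days.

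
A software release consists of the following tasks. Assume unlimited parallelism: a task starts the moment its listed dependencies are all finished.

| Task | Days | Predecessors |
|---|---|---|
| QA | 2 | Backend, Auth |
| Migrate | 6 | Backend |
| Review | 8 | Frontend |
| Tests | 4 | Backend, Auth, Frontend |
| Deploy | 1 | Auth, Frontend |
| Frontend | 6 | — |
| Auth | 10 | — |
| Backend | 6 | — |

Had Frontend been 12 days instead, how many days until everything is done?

Baseline: Frontend→Review = 6+8 = 14 → 14 days.
Since Frontend is critical, the +6 change carries straight to that chain (now 20 days).
The critical path is still Frontend→Review; finish is now 20 days.

20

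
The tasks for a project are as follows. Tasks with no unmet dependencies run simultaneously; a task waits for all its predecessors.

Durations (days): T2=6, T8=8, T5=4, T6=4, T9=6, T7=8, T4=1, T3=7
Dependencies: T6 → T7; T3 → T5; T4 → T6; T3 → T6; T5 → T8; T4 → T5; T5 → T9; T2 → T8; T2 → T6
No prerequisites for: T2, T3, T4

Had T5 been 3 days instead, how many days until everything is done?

Critical path before the change: T3→T5→T8 = 7+4+8 = 19 giving 19 days.
Since T5 is critical, the -1 change carries straight to that chain (now 18 days).
New critical path: T3→T6→T7 = 7+4+8 = 19 ⇒ 19 days.

19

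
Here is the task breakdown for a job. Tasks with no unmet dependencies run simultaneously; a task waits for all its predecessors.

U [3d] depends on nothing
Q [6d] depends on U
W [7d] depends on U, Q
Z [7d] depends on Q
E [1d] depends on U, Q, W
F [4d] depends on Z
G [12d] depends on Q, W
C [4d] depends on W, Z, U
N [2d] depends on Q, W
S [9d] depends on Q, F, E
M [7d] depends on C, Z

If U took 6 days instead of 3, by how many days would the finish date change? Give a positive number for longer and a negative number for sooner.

3

As given, the longest chain is U→Q→Z→F→S = 3+6+7+4+9 = 29, so the finish is 29 days.
Since U is critical, the +3 change carries straight to that chain (now 32 days).
That remains the longest chain; total 32 days.
Change in finish: 32 − 29 = +3 days.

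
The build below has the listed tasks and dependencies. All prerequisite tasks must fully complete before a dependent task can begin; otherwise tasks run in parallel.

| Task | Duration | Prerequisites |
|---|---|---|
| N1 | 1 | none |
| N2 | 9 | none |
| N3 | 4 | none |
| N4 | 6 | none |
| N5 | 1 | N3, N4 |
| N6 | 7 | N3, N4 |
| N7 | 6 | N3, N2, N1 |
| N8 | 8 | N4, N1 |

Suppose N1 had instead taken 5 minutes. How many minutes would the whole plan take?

Critical path before the change: N2→N7 = 9+6 = 15 giving 15 minutes.
N1 has 6 minutes of float (longest path through it is 9).
The critical path is still N2→N7; finish is now 15 minutes.

15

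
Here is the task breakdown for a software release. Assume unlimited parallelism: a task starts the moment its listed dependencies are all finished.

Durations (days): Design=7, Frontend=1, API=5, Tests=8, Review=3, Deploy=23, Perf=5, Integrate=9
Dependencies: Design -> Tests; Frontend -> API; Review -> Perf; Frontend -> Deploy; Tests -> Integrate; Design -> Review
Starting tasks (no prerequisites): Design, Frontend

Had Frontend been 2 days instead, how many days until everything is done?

Actual critical path: Frontend→Deploy = 1+23 = 24 ⇒ 24 days.
Frontend lies on that path, so at 2 days the path becomes 25 days.
No other chain overtakes it, so the finish is 25 days.

25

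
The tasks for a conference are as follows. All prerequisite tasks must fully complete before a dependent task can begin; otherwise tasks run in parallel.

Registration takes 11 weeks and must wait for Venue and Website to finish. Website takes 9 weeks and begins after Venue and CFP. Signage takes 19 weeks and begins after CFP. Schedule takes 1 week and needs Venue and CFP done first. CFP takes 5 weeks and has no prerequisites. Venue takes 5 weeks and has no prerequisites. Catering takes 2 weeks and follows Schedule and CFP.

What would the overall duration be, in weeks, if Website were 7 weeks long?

The binding path is Venue→Website→Registration = 5+9+11 = 25; finish at 25 weeks.
Since Website is critical, the -2 change carries straight to that chain (now 23 weeks).
Now CFP→Signage = 5+19 = 24 is longest, so the finish becomes 24 weeks.

24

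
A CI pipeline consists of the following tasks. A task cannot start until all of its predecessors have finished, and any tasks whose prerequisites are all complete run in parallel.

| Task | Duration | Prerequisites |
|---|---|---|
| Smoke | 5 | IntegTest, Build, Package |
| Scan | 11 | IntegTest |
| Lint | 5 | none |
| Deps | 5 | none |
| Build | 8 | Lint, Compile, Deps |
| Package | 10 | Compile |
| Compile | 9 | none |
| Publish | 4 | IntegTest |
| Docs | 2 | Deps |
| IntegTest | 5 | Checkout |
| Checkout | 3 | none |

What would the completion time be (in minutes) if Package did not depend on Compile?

22

Before: longest chain Compile→Package→Smoke = 9+10+5 = 24, finish 24.
Without Compile→Package, Package's earliest start moves from 9 to 0.
New critical path: Compile→Build→Smoke = 9+8+5 = 22 ⇒ 22 minutes.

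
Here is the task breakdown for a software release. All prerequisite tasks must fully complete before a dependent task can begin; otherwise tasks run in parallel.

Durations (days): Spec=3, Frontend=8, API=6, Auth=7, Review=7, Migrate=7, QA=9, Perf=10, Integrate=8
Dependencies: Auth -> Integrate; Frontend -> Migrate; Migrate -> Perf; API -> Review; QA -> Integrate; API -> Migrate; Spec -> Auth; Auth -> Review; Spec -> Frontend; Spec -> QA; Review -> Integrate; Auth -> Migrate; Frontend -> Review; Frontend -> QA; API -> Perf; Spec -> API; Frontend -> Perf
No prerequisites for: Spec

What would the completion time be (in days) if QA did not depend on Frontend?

28

With the dependency in place, Spec→Frontend→Migrate→Perf = 3+8+7+10 = 28 sets the finish at 28 days.
Without Frontend→QA, QA's earliest start moves from 11 to 3.
The longest chain is now Spec→Frontend→Migrate→Perf = 3+8+7+10 = 28, so the job takes 28 days.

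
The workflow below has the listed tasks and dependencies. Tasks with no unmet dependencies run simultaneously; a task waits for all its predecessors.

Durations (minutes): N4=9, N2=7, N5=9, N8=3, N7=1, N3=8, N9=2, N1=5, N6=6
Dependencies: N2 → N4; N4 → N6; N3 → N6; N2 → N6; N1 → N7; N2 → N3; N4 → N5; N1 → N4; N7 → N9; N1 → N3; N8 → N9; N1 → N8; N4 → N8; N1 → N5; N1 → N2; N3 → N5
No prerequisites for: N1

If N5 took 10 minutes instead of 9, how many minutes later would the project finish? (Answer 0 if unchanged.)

1

The binding path is N1→N2→N4→N5 = 5+7+9+9 = 30; finish at 30 minutes.
N5 is on the critical path; changing it to 10 makes that path 31 minutes.
No other chain overtakes it, so the finish is 31 minutes.
Change in finish: 31 − 30 = +1 minutes.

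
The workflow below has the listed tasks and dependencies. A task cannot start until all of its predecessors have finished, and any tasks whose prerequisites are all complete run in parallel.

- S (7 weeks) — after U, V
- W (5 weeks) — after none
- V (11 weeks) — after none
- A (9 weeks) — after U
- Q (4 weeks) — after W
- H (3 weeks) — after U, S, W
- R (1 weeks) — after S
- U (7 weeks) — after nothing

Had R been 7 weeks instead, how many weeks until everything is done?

As given, the longest chain is V→S→H = 11+7+3 = 21, so the finish is 21 weeks.
R is off the critical path — its longest chain is 19 weeks, giving 2 of slack.
The binding chain switches to V→S→R = 11+7+7 = 25; finish 25 weeks.

25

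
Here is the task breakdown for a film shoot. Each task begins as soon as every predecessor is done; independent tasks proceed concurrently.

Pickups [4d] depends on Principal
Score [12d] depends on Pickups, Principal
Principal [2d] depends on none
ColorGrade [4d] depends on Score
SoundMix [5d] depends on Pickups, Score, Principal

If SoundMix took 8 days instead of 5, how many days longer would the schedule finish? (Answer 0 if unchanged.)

The binding path is Principal→Pickups→Score→SoundMix = 2+4+12+5 = 23; finish at 23 days.
Since SoundMix is critical, the +3 change carries straight to that chain (now 26 days).
No other chain overtakes it, so the finish is 26 days.
Change in finish: 26 − 23 = +3 days.

3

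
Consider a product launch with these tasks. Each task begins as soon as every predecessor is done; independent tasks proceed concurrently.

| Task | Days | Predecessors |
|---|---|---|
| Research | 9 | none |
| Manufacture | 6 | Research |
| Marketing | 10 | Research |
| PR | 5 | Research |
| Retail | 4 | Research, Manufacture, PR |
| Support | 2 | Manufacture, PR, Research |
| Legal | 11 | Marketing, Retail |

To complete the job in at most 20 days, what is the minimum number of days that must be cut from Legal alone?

Current finish: 30 days; target: 20.
Legal is on every critical path, so each day cut from Legal cuts the finish by one (this holds down to a finish of 20).
Need 30 − 20 = 10 days off Legal → Legal becomes 1 day, finish becomes 20.

10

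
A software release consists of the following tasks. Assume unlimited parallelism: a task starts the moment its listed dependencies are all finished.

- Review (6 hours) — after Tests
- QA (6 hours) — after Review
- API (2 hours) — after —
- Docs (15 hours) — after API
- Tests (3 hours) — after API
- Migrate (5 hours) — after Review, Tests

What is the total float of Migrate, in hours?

1

The longest chain is API→Tests→Review→QA = 2+3+6+6 = 17; overall finish 17 hours.
The longest chain containing Migrate totals 16 hours.
So Migrate can slip 17 − 16 = 1 hour.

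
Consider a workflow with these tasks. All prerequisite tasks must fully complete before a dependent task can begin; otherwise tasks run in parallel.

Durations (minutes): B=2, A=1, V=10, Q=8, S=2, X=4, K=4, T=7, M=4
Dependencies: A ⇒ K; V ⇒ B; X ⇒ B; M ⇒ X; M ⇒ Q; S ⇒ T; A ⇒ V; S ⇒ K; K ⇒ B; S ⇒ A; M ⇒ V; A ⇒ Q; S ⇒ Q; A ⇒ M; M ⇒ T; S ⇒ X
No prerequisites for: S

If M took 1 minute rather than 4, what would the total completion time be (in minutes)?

16

Actual critical path: S→A→M→V→B = 2+1+4+10+2 = 19 ⇒ 19 minutes.
M is on the critical path; changing it to 1 makes that path 16 minutes.
That remains the longest chain; total 16 minutes.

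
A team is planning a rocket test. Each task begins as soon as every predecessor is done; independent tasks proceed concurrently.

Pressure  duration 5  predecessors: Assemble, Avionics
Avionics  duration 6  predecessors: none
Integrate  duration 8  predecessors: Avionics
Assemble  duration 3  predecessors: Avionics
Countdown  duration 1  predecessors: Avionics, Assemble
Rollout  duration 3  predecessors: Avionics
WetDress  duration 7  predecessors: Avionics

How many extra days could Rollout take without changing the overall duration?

Avionics→Assemble→Pressure = 6+3+5 = 14 sets the makespan at 14 days.
The longest chain containing Rollout totals 9 days.
Slack of Rollout = 11 − 6 = 5 days.

5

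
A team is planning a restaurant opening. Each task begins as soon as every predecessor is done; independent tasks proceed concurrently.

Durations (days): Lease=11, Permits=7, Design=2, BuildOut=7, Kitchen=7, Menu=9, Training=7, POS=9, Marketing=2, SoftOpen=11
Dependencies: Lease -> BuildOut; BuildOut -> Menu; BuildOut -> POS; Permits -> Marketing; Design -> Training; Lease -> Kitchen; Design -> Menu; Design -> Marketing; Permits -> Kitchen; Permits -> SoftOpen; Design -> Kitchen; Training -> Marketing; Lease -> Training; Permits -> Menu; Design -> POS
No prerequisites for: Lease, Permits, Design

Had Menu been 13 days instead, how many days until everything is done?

31

As given, the longest chain is Lease→BuildOut→Menu = 11+7+9 = 27, so the finish is 27 days.
Menu lies on that path, so at 13 days the path becomes 31 days.
The critical path is still Lease→BuildOut→Menu; finish is now 31 days.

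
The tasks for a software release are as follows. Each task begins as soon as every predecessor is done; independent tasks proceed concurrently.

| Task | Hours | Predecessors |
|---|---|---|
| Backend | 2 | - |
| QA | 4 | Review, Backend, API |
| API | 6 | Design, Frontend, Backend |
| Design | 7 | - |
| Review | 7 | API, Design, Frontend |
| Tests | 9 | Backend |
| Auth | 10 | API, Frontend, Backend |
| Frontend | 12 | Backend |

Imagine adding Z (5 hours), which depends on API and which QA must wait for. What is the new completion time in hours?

31

Originally the job takes 31 hours.
With Z inserted, QA now waits for max(Review, Backend, API, Z).
New critical path: Backend→Frontend→API→Review→QA = 2+12+6+7+4 = 31 ⇒ 31 hours.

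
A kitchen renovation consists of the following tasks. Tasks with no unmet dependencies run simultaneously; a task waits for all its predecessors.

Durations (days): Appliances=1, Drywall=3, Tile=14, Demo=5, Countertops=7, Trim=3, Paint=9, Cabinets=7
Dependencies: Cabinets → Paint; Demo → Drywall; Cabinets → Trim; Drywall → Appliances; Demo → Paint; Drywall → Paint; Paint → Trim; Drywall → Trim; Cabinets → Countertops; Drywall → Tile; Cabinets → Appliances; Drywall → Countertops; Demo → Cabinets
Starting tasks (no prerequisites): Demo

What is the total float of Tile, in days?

2

Critical path: Demo→Cabinets→Paint→Trim = 5+7+9+3 = 24, so the finish is 24 days.
The longest chain containing Tile totals 22 days.
Float = 24 − 22 = 2.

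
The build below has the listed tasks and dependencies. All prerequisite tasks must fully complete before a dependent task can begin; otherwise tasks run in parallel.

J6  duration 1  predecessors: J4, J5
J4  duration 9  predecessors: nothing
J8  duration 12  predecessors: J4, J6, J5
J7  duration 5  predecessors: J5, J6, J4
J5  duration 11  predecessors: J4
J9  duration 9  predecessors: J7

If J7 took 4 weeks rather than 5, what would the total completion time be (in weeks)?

As given, the longest chain is J4→J5→J6→J7→J9 = 9+11+1+5+9 = 35, so the finish is 35 weeks.
J7 lies on that path, so at 4 weeks the path becomes 34 weeks.
The critical path is still J4→J5→J6→J7→J9; finish is now 34 weeks.

34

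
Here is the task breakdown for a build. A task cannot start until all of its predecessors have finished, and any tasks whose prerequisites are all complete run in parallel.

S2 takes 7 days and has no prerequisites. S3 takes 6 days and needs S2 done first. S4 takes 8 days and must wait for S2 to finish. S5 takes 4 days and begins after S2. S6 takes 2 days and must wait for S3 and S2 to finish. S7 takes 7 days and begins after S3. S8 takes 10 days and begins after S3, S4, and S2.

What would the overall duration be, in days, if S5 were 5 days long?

25

Actual critical path: S2→S4→S8 = 7+8+10 = 25 ⇒ 25 days.
S5 is off the critical path — its longest chain is 11 days, giving 14 of slack.
That remains the longest chain; total 25 days.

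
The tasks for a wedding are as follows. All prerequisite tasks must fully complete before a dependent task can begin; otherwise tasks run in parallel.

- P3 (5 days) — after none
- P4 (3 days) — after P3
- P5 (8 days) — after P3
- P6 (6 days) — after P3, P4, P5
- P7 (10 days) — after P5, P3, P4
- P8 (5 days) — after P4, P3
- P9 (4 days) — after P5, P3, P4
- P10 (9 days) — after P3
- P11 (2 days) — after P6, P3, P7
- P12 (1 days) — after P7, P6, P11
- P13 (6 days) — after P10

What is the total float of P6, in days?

4

P3→P5→P7→P11→P12 = 5+8+10+2+1 = 26 sets the makespan at 26 days.
The longest chain containing P6 totals 22 days.
So P6 can slip 23 − 19 = 4 days.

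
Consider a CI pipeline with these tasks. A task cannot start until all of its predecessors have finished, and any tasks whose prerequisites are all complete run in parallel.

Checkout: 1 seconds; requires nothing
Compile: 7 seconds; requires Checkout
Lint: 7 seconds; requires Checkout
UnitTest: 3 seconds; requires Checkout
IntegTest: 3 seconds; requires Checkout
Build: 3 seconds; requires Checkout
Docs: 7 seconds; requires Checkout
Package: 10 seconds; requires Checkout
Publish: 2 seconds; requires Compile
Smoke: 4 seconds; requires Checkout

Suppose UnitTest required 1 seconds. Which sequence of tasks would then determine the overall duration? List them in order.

Baseline: Checkout→Package = 1+10 = 11 → 11 seconds.
UnitTest is off the critical path — its longest chain is 4 seconds, giving 7 of slack.
The critical path is still Checkout→Package; finish is now 11 seconds.

Checkout, Package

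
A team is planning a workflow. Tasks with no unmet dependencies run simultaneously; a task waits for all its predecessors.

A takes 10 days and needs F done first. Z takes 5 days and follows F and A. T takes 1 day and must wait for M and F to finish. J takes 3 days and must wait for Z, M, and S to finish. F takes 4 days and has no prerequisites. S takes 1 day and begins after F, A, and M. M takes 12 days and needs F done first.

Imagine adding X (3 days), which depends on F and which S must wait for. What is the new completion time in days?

Originally the schedule takes 22 days.
With X inserted, S now waits for max(F, A, M, X).
New critical path: F→A→Z→J = 4+10+5+3 = 22 ⇒ 22 days.

22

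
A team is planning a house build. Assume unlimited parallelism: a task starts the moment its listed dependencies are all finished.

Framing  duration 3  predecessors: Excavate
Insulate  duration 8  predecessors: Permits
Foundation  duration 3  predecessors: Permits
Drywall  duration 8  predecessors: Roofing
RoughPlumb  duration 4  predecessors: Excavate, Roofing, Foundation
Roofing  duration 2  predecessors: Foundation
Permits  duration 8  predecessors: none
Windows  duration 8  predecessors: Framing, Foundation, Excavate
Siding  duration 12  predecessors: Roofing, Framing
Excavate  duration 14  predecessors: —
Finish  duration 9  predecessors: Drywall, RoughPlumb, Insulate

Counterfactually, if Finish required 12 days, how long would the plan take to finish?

As given, the longest chain is Permits→Foundation→Roofing→Drywall→Finish = 8+3+2+8+9 = 30, so the finish is 30 days.
Since Finish is critical, the +3 change carries straight to that chain (now 33 days).
No other chain overtakes it, so the finish is 33 days.

33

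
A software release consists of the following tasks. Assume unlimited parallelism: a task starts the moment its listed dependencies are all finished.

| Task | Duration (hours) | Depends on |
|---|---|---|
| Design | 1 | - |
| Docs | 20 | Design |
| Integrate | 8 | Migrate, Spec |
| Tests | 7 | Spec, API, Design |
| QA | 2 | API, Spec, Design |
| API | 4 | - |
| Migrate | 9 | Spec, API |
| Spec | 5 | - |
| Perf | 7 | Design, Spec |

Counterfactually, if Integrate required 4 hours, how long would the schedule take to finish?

21

Actual critical path: Spec→Migrate→Integrate = 5+9+8 = 22 ⇒ 22 hours.
Integrate is on the critical path; changing it to 4 makes that path 18 hours.
Now Design→Docs = 1+20 = 21 is longest, so the finish becomes 21 hours.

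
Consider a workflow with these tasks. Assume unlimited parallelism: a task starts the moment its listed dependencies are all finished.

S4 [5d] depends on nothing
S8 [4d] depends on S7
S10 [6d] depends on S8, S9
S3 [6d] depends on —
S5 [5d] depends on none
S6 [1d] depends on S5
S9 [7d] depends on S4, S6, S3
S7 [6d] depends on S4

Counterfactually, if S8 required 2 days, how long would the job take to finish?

19

Baseline: S4→S7→S8→S10 = 5+6+4+6 = 21 → 21 days.
S8 is on the critical path; changing it to 2 makes that path 19 days.
New critical path: S3→S9→S10 = 6+7+6 = 19 ⇒ 19 days.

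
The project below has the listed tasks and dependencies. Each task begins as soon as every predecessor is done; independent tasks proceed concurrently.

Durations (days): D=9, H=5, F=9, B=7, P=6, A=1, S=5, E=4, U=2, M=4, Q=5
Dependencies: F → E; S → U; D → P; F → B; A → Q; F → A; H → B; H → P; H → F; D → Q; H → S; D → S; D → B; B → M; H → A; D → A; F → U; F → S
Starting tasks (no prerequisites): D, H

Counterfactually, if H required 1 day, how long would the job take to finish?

21

Actual critical path: H→F→B→M = 5+9+7+4 = 25 ⇒ 25 days.
Since H is critical, the -4 change carries straight to that chain (now 21 days).
That remains the longest chain; total 21 days.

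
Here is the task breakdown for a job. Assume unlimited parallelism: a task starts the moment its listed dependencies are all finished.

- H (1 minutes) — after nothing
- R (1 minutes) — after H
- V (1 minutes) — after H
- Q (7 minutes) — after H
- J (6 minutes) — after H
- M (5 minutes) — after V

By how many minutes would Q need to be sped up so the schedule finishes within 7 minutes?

Current finish: 8 minutes; target: 7.
Q is on every critical path, so each minute cut from Q cuts the finish by one (this holds down to a finish of 7).
Need 8 − 7 = 1 minute off Q → Q becomes 6 minutes, finish becomes 7.

1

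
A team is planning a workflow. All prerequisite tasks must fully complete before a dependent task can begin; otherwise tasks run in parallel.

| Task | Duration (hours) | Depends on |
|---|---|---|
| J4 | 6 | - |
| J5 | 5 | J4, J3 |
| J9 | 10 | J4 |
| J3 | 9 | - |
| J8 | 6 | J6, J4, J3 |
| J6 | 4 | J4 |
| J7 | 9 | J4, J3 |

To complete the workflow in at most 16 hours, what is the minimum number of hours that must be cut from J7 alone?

Current finish: 18 hours; target: 16.
J7 is on every critical path, so each hour cut from J7 cuts the finish by one (this holds down to a finish of 16).
Need 18 − 16 = 2 hours off J7 → J7 becomes 7 hours, finish becomes 16.

2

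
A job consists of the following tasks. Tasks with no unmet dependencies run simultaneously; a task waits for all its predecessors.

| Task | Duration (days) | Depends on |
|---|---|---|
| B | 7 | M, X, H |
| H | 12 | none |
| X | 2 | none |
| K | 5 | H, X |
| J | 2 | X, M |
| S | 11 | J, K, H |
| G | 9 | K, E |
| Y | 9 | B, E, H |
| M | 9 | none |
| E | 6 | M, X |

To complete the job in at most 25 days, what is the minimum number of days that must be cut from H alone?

Current finish: 28 days; target: 25.
H is on every critical path, so each day cut from H cuts the finish by one (this holds down to a finish of 25).
Need 28 − 25 = 3 days off H → H becomes 9 days, finish becomes 25.

3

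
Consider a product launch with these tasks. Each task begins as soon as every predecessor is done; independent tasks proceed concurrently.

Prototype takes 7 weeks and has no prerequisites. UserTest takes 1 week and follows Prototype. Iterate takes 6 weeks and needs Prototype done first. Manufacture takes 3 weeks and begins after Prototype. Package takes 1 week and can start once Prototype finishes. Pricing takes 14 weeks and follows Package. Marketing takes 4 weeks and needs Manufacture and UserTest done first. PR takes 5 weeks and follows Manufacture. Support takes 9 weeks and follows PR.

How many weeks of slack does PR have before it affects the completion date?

0

Prototype→Manufacture→PR→Support = 7+3+5+9 = 24 sets the makespan at 24 weeks.
The longest chain containing PR totals 24 weeks.
Float = 24 − 24 = 0.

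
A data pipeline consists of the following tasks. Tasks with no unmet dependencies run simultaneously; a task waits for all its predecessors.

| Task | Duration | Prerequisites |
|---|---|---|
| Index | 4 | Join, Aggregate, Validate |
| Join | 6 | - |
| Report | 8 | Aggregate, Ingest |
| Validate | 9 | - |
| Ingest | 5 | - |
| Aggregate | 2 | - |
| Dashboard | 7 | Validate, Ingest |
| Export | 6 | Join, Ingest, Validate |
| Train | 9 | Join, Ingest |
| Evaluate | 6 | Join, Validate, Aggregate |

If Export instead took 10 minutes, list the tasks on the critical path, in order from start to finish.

Validate, Export

Actual critical path: Validate→Dashboard = 9+7 = 16 ⇒ 16 minutes.
The longest path through Export is only 15 minutes, so Export has float 1.
Now Validate→Export = 9+10 = 19 is longest, so the finish becomes 19 minutes.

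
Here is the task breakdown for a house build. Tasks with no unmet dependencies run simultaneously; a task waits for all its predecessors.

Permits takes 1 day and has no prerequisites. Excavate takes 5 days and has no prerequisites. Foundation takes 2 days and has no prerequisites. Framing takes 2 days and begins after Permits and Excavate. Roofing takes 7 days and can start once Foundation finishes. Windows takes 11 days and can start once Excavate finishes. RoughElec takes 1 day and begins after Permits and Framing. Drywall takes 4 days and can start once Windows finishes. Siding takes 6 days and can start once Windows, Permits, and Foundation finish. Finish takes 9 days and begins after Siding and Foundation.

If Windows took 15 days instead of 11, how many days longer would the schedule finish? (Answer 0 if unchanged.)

Actual critical path: Excavate→Windows→Siding→Finish = 5+11+6+9 = 31 ⇒ 31 days.
Since Windows is critical, the +4 change carries straight to that chain (now 35 days).
No other chain overtakes it, so the finish is 35 days.
Change in finish: 35 − 31 = +4 days.

4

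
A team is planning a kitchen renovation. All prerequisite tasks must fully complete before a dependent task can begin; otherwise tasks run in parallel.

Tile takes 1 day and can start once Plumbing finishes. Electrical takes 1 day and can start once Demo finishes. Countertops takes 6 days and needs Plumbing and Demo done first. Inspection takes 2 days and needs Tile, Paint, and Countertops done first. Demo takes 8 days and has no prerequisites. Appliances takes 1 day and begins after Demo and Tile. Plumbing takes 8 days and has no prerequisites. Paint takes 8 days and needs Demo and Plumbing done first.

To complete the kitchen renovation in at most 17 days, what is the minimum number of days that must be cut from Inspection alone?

1

Current finish: 18 days; target: 17.
Inspection is on every critical path, so each day cut from Inspection cuts the finish by one (this holds down to a finish of 17).
Need 18 − 17 = 1 day off Inspection → Inspection becomes 1 day, finish becomes 17.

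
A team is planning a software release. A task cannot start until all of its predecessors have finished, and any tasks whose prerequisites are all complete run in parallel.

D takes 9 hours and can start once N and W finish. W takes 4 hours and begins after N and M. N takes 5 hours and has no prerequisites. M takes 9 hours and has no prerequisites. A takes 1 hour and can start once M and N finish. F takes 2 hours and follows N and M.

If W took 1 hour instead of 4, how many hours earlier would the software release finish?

Actual critical path: M→W→D = 9+4+9 = 22 ⇒ 22 hours.
W lies on that path, so at 1 hour the path becomes 19 hours.
No other chain overtakes it, so the finish is 19 hours.
Change in finish: 19 − 22 = -3 hours.

3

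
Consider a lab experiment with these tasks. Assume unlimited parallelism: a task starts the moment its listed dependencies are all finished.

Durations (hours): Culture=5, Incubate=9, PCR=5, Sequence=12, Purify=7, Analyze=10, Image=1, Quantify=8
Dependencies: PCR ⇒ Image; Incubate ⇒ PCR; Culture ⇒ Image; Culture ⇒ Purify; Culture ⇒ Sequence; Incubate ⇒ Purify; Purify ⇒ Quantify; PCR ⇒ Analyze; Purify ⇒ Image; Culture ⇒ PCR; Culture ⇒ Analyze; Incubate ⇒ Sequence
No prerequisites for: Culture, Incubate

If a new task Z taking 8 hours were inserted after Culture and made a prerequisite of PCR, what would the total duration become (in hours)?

Originally the plan takes 24 hours.
With Z inserted, PCR now waits for max(Culture, Incubate, Z).
New critical path: Culture→Z→PCR→Analyze = 5+8+5+10 = 28 ⇒ 28 hours.

28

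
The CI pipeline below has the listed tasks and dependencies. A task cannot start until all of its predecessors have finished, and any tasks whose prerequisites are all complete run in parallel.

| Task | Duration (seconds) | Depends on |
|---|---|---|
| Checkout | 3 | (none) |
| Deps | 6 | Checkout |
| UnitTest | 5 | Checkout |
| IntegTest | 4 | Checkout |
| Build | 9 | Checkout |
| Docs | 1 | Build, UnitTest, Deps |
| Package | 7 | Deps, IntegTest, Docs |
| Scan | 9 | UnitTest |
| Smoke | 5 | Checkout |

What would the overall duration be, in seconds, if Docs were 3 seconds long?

22

Baseline: Checkout→Build→Docs→Package = 3+9+1+7 = 20 → 20 seconds.
Docs lies on that path, so at 3 seconds the path becomes 22 seconds.
That remains the longest chain; total 22 seconds.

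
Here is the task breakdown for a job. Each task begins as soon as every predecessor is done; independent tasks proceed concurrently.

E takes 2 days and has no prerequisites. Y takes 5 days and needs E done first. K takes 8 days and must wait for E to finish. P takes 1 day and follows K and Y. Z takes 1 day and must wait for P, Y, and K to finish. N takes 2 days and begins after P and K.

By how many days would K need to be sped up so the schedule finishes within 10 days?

3

Current finish: 13 days; target: 10.
K is on every critical path, so each day cut from K cuts the finish by one (this holds down to a finish of 10).
Need 13 − 10 = 3 days off K → K becomes 5 days, finish becomes 10.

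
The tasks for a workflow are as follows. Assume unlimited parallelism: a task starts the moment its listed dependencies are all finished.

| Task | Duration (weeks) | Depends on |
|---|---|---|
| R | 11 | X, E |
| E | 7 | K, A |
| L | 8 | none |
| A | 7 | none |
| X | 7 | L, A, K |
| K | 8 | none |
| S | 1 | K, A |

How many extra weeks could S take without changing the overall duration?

17

The longest chain is K→E→R = 8+7+11 = 26; overall finish 26 weeks.
The longest chain containing S totals 9 weeks.
Slack of S = 25 − 8 = 17 weeks.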